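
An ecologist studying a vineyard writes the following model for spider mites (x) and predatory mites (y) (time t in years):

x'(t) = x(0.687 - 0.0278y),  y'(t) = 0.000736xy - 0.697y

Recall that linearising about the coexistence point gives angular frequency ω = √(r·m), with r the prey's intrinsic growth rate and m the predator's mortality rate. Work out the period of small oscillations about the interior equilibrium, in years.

Here r = 0.687 and m = 0.697, so r·m = 0.479.
ω = √0.479 = 0.692 per year, hence T = 2π/ω ≈ 9.08 years.

T ≈ 9.08 years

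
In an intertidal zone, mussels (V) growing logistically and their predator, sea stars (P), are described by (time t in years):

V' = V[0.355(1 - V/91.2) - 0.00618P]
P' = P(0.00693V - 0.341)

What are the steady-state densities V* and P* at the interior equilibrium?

From dP/dt = 0 with P > 0: 0.00693V* = 0.341, so V* = 49.2.
Substitute into dV/dt = 0: 0.355(1 - 49.2/91.2) = 0.00618P*.
The bracket is 0.46, giving P* = 0.163/0.00618 = 26.5.

V* ≈ 49.2, P* ≈ 26.5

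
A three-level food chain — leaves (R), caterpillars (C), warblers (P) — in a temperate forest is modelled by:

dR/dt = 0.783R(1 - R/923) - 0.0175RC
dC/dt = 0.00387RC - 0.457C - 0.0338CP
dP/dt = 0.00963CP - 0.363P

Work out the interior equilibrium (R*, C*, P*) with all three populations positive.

R* ≈ 145, C* ≈ 37.7, P* ≈ 3.13

From dP/dt = 0: 0.00963C* = 0.363, so C* = 37.7.
From dR/dt = 0: 0.783(1 - R*/923) = 0.0175·37.7, giving R* = 923·(1 - 0.842) = 145.
From dC/dt = 0: 0.00387·145 - 0.457 = 0.0338P*, so P* = 0.106/0.0338 = 3.13.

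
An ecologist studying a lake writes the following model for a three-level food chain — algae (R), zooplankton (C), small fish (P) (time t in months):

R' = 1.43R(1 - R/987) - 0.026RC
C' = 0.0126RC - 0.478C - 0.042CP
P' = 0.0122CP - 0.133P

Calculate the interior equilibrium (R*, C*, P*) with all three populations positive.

R* ≈ 791, C* ≈ 10.9, P* ≈ 226

From dP/dt = 0: 0.0122C* = 0.133, so C* = 10.9.
From dR/dt = 0: 1.43(1 - R*/987) = 0.026·10.9, giving R* = 987·(1 - 0.198) = 791.
From dC/dt = 0: 0.0126·791 - 0.478 = 0.042P*, so P* = 9.49/0.042 = 226.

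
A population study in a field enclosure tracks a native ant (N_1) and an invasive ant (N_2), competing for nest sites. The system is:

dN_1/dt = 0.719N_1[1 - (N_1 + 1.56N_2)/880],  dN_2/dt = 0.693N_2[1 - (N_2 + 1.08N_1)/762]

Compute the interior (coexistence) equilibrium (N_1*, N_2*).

Setting both brackets to zero gives the nullclines N_1 + 1.56N_2 = 880 and 1.08N_1 + N_2 = 762.
Substituting N_2 = 762 - 1.08N_1 into the first: N_1(1 - 1.56·1.08) = 880 - 1.56·762.
So N_1* = -309/-0.685 = 451, and then N_2* = 762 - 1.08·451 = 275.

N_1* ≈ 451, N_2* ≈ 275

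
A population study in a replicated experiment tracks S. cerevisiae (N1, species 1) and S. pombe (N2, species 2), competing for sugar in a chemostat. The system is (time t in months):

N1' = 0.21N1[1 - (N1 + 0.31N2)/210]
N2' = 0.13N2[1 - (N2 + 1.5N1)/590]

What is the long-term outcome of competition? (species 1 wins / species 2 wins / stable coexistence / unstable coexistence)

Compare the nullcline intercepts: K1/α12 = 210/0.31 = 677 > K2 = 590; K2/α21 = 590/1.5 = 393 > K1 = 210.
Since both inequalities hold, each species can invade when rare, so the interior equilibrium is stable.

stable coexistence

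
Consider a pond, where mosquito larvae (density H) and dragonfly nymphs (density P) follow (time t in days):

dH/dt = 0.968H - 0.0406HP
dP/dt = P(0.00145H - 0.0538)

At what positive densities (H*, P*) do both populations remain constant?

Set dP/dt = 0 with P > 0: 0.00145H - 0.0538 = 0, so H* = 0.0538/0.00145 = 37.1.
Set dH/dt = 0 with H > 0: 0.968 - 0.0406P = 0, so P* = 0.968/0.0406 = 23.8.

H* ≈ 37.1, P* ≈ 23.8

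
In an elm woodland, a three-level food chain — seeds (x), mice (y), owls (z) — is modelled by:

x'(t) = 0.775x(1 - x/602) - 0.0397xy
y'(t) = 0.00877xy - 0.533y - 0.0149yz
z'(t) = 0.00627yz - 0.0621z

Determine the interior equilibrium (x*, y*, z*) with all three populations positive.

From dz/dt = 0: 0.00627y* = 0.0621, so y* = 9.9.
From dx/dt = 0: 0.775(1 - x*/602) = 0.0397·9.9, giving x* = 602·(1 - 0.507) = 297.
From dy/dt = 0: 0.00877·297 - 0.533 = 0.0149z*, so z* = 2.07/0.0149 = 139.

x* ≈ 297, y* ≈ 9.9, z* ≈ 139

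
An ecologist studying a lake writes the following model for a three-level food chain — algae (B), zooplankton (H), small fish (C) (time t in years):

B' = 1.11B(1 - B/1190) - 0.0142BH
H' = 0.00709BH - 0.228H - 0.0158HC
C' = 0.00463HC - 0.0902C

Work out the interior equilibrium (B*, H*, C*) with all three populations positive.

From dC/dt = 0: 0.00463H* = 0.0902, so H* = 19.5.
From dB/dt = 0: 1.11(1 - B*/1190) = 0.0142·19.5, giving B* = 1190·(1 - 0.249) = 893.
From dH/dt = 0: 0.00709·893 - 0.228 = 0.0158C*, so C* = 6.11/0.0158 = 386.

B* ≈ 893, H* ≈ 19.5, C* ≈ 386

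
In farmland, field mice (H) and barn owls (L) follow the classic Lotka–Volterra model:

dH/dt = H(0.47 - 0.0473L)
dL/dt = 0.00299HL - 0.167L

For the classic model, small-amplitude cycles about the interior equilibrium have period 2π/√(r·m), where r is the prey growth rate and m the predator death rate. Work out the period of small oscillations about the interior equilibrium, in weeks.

T ≈ 22.4 weeks

Here r = 0.47 and m = 0.167, so r·m = 0.0785.
ω = √0.0785 = 0.28 per week, hence T = 2π/ω ≈ 22.4 weeks.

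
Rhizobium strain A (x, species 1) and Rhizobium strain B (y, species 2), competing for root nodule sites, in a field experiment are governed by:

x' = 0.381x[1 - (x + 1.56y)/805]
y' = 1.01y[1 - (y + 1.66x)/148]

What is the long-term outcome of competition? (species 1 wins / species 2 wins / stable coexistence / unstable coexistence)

species 1 excludes species 2

Compare the nullcline intercepts: K1/α12 = 805/1.56 = 516 > K2 = 148; K2/α21 = 148/1.66 = 89.2 < K1 = 805.
Since the inequalities point opposite ways, species 1 can invade but species 2 cannot.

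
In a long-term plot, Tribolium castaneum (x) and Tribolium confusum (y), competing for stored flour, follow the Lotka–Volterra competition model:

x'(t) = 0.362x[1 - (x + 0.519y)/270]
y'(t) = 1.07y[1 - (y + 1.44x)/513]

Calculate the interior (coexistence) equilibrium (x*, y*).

Setting both brackets to zero gives the nullclines x + 0.519y = 270 and 1.44x + y = 513.
Substituting y = 513 - 1.44x into the first: x(1 - 0.519·1.44) = 270 - 0.519·513.
So x* = 3.75/0.253 = 14.9, and then y* = 513 - 1.44·14.9 = 492.

x* ≈ 14.9, y* ≈ 492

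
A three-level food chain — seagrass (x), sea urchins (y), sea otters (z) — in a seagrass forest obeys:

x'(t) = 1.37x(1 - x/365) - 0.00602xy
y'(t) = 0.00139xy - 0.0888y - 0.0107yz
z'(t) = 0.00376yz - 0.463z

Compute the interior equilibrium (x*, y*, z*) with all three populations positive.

From dz/dt = 0: 0.00376y* = 0.463, so y* = 123.
From dx/dt = 0: 1.37(1 - x*/365) = 0.00602·123, giving x* = 365·(1 - 0.541) = 168.
From dy/dt = 0: 0.00139·168 - 0.0888 = 0.0107z*, so z* = 0.144/0.0107 = 13.5.

x* ≈ 168, y* ≈ 123, z* ≈ 13.5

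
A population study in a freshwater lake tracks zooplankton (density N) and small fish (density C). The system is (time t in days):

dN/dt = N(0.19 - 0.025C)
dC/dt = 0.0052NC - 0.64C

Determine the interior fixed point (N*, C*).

N* ≈ 123, C* ≈ 7.6

Set dC/dt = 0 with C > 0: 0.0052N - 0.64 = 0, so N* = 0.64/0.0052 = 123.
Set dN/dt = 0 with N > 0: 0.19 - 0.025C = 0, so C* = 0.19/0.025 = 7.6.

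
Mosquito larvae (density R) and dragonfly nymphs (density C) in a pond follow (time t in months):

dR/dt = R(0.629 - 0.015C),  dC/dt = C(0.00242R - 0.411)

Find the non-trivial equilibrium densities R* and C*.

R* ≈ 170, C* ≈ 41.9

Set dC/dt = 0 with C > 0: 0.00242R - 0.411 = 0, so R* = 0.411/0.00242 = 170.
Set dR/dt = 0 with R > 0: 0.629 - 0.015C = 0, so C* = 0.629/0.015 = 41.9.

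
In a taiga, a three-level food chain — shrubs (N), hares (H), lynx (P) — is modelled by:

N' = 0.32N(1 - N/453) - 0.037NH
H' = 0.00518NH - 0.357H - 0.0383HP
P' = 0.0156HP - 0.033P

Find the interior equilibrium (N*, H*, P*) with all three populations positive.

N* ≈ 342, H* ≈ 2.12, P* ≈ 37

From dP/dt = 0: 0.0156H* = 0.033, so H* = 2.12.
From dN/dt = 0: 0.32(1 - N*/453) = 0.037·2.12, giving N* = 453·(1 - 0.245) = 342.
From dH/dt = 0: 0.00518·342 - 0.357 = 0.0383P*, so P* = 1.42/0.0383 = 37.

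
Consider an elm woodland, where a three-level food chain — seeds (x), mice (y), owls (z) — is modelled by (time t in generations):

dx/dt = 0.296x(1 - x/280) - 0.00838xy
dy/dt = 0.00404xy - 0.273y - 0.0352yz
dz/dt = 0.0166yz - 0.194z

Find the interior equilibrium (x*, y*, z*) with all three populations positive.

From dz/dt = 0: 0.0166y* = 0.194, so y* = 11.7.
From dx/dt = 0: 0.296(1 - x*/280) = 0.00838·11.7, giving x* = 280·(1 - 0.331) = 187.
From dy/dt = 0: 0.00404·187 - 0.273 = 0.0352z*, so z* = 0.484/0.0352 = 13.7.

x* ≈ 187, y* ≈ 11.7, z* ≈ 13.7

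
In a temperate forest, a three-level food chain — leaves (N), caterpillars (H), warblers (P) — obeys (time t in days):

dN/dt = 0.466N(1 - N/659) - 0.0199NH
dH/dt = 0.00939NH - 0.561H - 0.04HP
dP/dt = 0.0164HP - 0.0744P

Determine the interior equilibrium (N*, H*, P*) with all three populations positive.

From dP/dt = 0: 0.0164H* = 0.0744, so H* = 4.54.
From dN/dt = 0: 0.466(1 - N*/659) = 0.0199·4.54, giving N* = 659·(1 - 0.194) = 531.
From dH/dt = 0: 0.00939·531 - 0.561 = 0.04P*, so P* = 4.43/0.04 = 111.

N* ≈ 531, H* ≈ 4.54, P* ≈ 111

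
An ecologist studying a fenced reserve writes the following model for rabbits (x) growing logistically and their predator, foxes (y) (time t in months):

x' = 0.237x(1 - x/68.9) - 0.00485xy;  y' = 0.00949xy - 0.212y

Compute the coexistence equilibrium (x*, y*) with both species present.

x* ≈ 22.3, y* ≈ 33

From dy/dt = 0 with y > 0: 0.00949x* = 0.212, so x* = 22.3.
Substitute into dx/dt = 0: 0.237(1 - 22.3/68.9) = 0.00485y*.
The bracket is 0.676, giving y* = 0.16/0.00485 = 33.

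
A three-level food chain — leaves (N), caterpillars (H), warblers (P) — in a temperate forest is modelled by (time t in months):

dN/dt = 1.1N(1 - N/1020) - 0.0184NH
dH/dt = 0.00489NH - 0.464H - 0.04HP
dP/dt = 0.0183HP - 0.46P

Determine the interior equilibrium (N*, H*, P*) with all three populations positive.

From dP/dt = 0: 0.0183H* = 0.46, so H* = 25.1.
From dN/dt = 0: 1.1(1 - N*/1020) = 0.0184·25.1, giving N* = 1020·(1 - 0.42) = 591.
From dH/dt = 0: 0.00489·591 - 0.464 = 0.04P*, so P* = 2.43/0.04 = 60.7.

N* ≈ 591, H* ≈ 25.1, P* ≈ 60.7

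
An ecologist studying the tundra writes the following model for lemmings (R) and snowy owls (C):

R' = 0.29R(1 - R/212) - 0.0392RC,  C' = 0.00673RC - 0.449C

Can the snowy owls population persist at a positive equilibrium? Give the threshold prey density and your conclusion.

Threshold R = 66.7; K > 66.7, so yes, the predator persists.

The predator equation gives dC/dt > 0 only when R > 0.449/0.00673 = 66.7.
Without the predator, R → K = 212. Since 212 > 66.7, the predator can invade and persist.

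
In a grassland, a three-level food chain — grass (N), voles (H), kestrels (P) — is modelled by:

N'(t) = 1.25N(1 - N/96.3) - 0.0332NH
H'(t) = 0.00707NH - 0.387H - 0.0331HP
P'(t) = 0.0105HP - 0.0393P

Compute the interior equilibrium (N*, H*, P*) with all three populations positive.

From dP/dt = 0: 0.0105H* = 0.0393, so H* = 3.74.
From dN/dt = 0: 1.25(1 - N*/96.3) = 0.0332·3.74, giving N* = 96.3·(1 - 0.0994) = 86.7.
From dH/dt = 0: 0.00707·86.7 - 0.387 = 0.0331P*, so P* = 0.226/0.0331 = 6.83.

N* ≈ 86.7, H* ≈ 3.74, P* ≈ 6.83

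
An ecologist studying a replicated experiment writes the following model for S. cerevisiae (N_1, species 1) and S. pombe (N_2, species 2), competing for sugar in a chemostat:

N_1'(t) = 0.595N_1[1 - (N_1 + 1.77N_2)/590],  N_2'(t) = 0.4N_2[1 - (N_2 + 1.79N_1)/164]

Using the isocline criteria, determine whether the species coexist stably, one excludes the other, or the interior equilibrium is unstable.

species 1 excludes species 2

Compare the nullcline intercepts: K1/α12 = 590/1.77 = 333 > K2 = 164; K2/α21 = 164/1.79 = 91.6 < K1 = 590.
Since the inequalities point opposite ways, species 1 can invade but species 2 cannot.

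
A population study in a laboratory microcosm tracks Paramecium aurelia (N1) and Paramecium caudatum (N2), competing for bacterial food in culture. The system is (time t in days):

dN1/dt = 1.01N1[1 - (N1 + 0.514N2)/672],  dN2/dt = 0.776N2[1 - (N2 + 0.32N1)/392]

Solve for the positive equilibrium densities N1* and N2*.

N1* ≈ 563, N2* ≈ 212

Setting both brackets to zero gives the nullclines N1 + 0.514N2 = 672 and 0.32N1 + N2 = 392.
Substituting N2 = 392 - 0.32N1 into the first: N1(1 - 0.514·0.32) = 672 - 0.514·392.
So N1* = 471/0.836 = 563, and then N2* = 392 - 0.32·563 = 212.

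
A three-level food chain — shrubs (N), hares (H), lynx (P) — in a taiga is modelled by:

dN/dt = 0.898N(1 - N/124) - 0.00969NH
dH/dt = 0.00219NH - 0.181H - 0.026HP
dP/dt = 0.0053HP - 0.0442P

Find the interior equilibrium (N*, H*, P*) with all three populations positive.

From dP/dt = 0: 0.0053H* = 0.0442, so H* = 8.34.
From dN/dt = 0: 0.898(1 - N*/124) = 0.00969·8.34, giving N* = 124·(1 - 0.09) = 113.
From dH/dt = 0: 0.00219·113 - 0.181 = 0.026P*, so P* = 0.0661/0.026 = 2.54.

N* ≈ 113, H* ≈ 8.34, P* ≈ 2.54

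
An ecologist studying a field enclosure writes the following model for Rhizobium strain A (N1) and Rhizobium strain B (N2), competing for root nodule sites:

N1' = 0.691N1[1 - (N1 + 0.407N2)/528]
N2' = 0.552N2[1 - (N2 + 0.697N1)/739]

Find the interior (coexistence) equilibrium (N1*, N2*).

Setting both brackets to zero gives the nullclines N1 + 0.407N2 = 528 and 0.697N1 + N2 = 739.
Substituting N2 = 739 - 0.697N1 into the first: N1(1 - 0.407·0.697) = 528 - 0.407·739.
So N1* = 227/0.716 = 317, and then N2* = 739 - 0.697·317 = 518.

N1* ≈ 317, N2* ≈ 518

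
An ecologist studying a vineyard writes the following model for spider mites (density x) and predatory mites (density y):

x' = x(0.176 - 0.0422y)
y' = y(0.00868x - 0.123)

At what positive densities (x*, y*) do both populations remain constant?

Set dy/dt = 0 with y > 0: 0.00868x - 0.123 = 0, so x* = 0.123/0.00868 = 14.2.
Set dx/dt = 0 with x > 0: 0.176 - 0.0422y = 0, so y* = 0.176/0.0422 = 4.17.

x* ≈ 14.2, y* ≈ 4.17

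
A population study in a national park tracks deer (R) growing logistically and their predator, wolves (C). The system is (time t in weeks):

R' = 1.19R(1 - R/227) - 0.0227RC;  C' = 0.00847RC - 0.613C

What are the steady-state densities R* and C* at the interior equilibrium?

From dC/dt = 0 with C > 0: 0.00847R* = 0.613, so R* = 72.4.
Substitute into dR/dt = 0: 1.19(1 - 72.4/227) = 0.0227C*.
The bracket is 0.681, giving C* = 0.811/0.0227 = 35.7.

R* ≈ 72.4, C* ≈ 35.7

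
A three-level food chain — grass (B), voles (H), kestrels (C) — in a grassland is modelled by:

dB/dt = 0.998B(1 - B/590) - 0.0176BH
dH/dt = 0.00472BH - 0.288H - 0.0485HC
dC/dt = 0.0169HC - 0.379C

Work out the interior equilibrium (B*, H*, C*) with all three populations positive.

B* ≈ 357, H* ≈ 22.4, C* ≈ 28.8

From dC/dt = 0: 0.0169H* = 0.379, so H* = 22.4.
From dB/dt = 0: 0.998(1 - B*/590) = 0.0176·22.4, giving B* = 590·(1 - 0.395) = 357.
From dH/dt = 0: 0.00472·357 - 0.288 = 0.0485C*, so C* = 1.4/0.0485 = 28.8.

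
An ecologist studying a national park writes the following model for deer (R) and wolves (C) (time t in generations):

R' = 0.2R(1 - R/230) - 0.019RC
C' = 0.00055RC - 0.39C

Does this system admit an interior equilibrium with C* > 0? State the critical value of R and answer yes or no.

Threshold R = 709; K < 709, so no, the predator goes extinct.

The predator equation gives dC/dt > 0 only when R > 0.39/0.00055 = 709.
Without the predator, R → K = 230. Since 230 < 709, the predator cannot invade.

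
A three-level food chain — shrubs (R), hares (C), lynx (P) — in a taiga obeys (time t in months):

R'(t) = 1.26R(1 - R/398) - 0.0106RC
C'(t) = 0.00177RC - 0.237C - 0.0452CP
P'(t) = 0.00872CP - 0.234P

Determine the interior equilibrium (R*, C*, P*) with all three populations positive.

R* ≈ 308, C* ≈ 26.8, P* ≈ 6.82

From dP/dt = 0: 0.00872C* = 0.234, so C* = 26.8.
From dR/dt = 0: 1.26(1 - R*/398) = 0.0106·26.8, giving R* = 398·(1 - 0.226) = 308.
From dC/dt = 0: 0.00177·308 - 0.237 = 0.0452P*, so P* = 0.308/0.0452 = 6.82.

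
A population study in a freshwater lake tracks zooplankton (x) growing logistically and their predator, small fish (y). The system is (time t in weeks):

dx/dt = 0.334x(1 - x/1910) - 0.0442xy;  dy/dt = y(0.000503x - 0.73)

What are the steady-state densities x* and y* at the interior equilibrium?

x* ≈ 1450, y* ≈ 1.81

From dy/dt = 0 with y > 0: 0.000503x* = 0.73, so x* = 1450.
Substitute into dx/dt = 0: 0.334(1 - 1450/1910) = 0.0442y*.
The bracket is 0.24, giving y* = 0.0802/0.0442 = 1.81.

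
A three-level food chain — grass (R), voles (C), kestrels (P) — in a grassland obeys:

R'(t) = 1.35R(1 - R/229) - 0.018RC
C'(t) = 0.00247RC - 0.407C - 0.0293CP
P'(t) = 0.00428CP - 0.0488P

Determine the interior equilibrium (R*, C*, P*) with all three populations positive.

From dP/dt = 0: 0.00428C* = 0.0488, so C* = 11.4.
From dR/dt = 0: 1.35(1 - R*/229) = 0.018·11.4, giving R* = 229·(1 - 0.152) = 194.
From dC/dt = 0: 0.00247·194 - 0.407 = 0.0293P*, so P* = 0.0726/0.0293 = 2.48.

R* ≈ 194, C* ≈ 11.4, P* ≈ 2.48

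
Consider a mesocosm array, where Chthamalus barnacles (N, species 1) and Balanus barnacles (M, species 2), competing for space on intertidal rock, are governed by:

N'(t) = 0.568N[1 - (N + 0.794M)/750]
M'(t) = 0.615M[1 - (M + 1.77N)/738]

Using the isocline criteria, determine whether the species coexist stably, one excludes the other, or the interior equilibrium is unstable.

Compare the nullcline intercepts: K1/α12 = 750/0.794 = 945 > K2 = 738; K2/α21 = 738/1.77 = 417 < K1 = 750.
Since the inequalities point opposite ways, species 1 can invade but species 2 cannot.

species 1 excludes species 2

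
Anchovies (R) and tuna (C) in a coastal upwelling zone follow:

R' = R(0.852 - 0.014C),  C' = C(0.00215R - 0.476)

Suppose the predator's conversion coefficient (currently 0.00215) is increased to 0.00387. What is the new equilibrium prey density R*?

At the interior fixed point, setting dC/dt = 0 with C > 0 fixes R* = (predator death rate)/(RC coefficient) — independent of the other coefficients.
With the change, R* = 0.476/0.00387 = 123; it falls from 221.

R* ≈ 123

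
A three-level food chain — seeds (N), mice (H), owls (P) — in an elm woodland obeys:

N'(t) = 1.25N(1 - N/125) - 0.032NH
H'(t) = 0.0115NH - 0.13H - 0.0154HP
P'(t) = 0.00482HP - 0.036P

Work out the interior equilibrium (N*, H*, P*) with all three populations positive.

From dP/dt = 0: 0.00482H* = 0.036, so H* = 7.47.
From dN/dt = 0: 1.25(1 - N*/125) = 0.032·7.47, giving N* = 125·(1 - 0.191) = 101.
From dH/dt = 0: 0.0115·101 - 0.13 = 0.0154P*, so P* = 1.03/0.0154 = 67.1.

N* ≈ 101, H* ≈ 7.47, P* ≈ 67.1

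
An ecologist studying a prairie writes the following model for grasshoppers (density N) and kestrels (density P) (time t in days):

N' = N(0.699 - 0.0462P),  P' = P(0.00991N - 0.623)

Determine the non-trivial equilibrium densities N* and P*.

Set dP/dt = 0 with P > 0: 0.00991N - 0.623 = 0, so N* = 0.623/0.00991 = 62.9.
Set dN/dt = 0 with N > 0: 0.699 - 0.0462P = 0, so P* = 0.699/0.0462 = 15.1.

N* ≈ 62.9, P* ≈ 15.1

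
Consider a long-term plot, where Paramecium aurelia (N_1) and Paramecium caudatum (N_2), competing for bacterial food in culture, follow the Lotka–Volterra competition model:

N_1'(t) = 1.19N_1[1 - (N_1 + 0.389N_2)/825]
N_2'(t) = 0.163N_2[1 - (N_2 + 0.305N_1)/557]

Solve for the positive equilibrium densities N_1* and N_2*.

Setting both brackets to zero gives the nullclines N_1 + 0.389N_2 = 825 and 0.305N_1 + N_2 = 557.
Substituting N_2 = 557 - 0.305N_1 into the first: N_1(1 - 0.389·0.305) = 825 - 0.389·557.
So N_1* = 608/0.881 = 690, and then N_2* = 557 - 0.305·690 = 346.

N_1* ≈ 690, N_2* ≈ 346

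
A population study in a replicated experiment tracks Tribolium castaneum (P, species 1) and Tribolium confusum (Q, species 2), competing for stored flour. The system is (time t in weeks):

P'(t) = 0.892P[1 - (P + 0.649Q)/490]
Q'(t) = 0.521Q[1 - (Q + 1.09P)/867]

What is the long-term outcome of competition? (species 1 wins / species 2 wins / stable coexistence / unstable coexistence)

species 2 excludes species 1

Compare the nullcline intercepts: K1/α12 = 490/0.649 = 755 < K2 = 867; K2/α21 = 867/1.09 = 795 > K1 = 490.
Since the inequalities point opposite ways, species 2 can invade but species 1 cannot.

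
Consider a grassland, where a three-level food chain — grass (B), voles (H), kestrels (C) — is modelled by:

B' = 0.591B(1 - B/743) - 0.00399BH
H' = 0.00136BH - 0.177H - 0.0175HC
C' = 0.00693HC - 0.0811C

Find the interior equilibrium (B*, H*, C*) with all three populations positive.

From dC/dt = 0: 0.00693H* = 0.0811, so H* = 11.7.
From dB/dt = 0: 0.591(1 - B*/743) = 0.00399·11.7, giving B* = 743·(1 - 0.079) = 684.
From dH/dt = 0: 0.00136·684 - 0.177 = 0.0175C*, so C* = 0.754/0.0175 = 43.1.

B* ≈ 684, H* ≈ 11.7, C* ≈ 43.1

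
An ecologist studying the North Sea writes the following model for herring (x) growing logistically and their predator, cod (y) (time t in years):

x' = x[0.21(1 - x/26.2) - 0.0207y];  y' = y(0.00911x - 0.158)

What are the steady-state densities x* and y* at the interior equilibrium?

x* ≈ 17.3, y* ≈ 3.43

From dy/dt = 0 with y > 0: 0.00911x* = 0.158, so x* = 17.3.
Substitute into dx/dt = 0: 0.21(1 - 17.3/26.2) = 0.0207y*.
The bracket is 0.338, giving y* = 0.071/0.0207 = 3.43.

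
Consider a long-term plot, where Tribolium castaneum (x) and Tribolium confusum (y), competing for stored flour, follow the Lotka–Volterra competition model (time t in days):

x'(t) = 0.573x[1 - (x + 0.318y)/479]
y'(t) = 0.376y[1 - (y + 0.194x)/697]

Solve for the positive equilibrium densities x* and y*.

x* ≈ 274, y* ≈ 644

Setting both brackets to zero gives the nullclines x + 0.318y = 479 and 0.194x + y = 697.
Substituting y = 697 - 0.194x into the first: x(1 - 0.318·0.194) = 479 - 0.318·697.
So x* = 257/0.938 = 274, and then y* = 697 - 0.194·274 = 644.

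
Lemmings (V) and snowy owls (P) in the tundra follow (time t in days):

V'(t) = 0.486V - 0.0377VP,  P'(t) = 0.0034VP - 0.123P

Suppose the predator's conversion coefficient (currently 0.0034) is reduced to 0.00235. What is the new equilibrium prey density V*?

At the interior fixed point, setting dP/dt = 0 with P > 0 fixes V* = (predator death rate)/(VP coefficient) — independent of the other coefficients.
With the change, V* = 0.123/0.00235 = 52.3; it rises from 36.2.

V* ≈ 52.3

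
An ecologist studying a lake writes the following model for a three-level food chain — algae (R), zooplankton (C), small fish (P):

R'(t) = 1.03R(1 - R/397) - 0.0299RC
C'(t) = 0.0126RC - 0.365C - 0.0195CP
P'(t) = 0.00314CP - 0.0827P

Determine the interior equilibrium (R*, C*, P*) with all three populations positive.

R* ≈ 93.5, C* ≈ 26.3, P* ≈ 41.7

From dP/dt = 0: 0.00314C* = 0.0827, so C* = 26.3.
From dR/dt = 0: 1.03(1 - R*/397) = 0.0299·26.3, giving R* = 397·(1 - 0.765) = 93.5.
From dC/dt = 0: 0.0126·93.5 - 0.365 = 0.0195P*, so P* = 0.813/0.0195 = 41.7.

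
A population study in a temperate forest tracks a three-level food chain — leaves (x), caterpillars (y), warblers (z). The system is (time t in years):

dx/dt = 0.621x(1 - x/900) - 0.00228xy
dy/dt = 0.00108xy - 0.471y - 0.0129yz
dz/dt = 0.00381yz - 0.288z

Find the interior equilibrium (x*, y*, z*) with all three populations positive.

From dz/dt = 0: 0.00381y* = 0.288, so y* = 75.6.
From dx/dt = 0: 0.621(1 - x*/900) = 0.00228·75.6, giving x* = 900·(1 - 0.278) = 650.
From dy/dt = 0: 0.00108·650 - 0.471 = 0.0129z*, so z* = 0.231/0.0129 = 17.9.

x* ≈ 650, y* ≈ 75.6, z* ≈ 17.9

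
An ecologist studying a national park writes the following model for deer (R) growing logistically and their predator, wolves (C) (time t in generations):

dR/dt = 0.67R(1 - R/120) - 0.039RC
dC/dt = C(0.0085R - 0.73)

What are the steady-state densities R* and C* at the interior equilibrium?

R* ≈ 85.9, C* ≈ 4.88

From dC/dt = 0 with C > 0: 0.0085R* = 0.73, so R* = 85.9.
Substitute into dR/dt = 0: 0.67(1 - 85.9/120) = 0.039C*.
The bracket is 0.284, giving C* = 0.19/0.039 = 4.88.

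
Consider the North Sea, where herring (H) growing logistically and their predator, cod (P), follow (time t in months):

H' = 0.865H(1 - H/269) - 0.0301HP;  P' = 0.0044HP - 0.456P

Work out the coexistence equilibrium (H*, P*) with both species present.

H* ≈ 104, P* ≈ 17.7

From dP/dt = 0 with P > 0: 0.0044H* = 0.456, so H* = 104.
Substitute into dH/dt = 0: 0.865(1 - 104/269) = 0.0301P*.
The bracket is 0.615, giving P* = 0.532/0.0301 = 17.7.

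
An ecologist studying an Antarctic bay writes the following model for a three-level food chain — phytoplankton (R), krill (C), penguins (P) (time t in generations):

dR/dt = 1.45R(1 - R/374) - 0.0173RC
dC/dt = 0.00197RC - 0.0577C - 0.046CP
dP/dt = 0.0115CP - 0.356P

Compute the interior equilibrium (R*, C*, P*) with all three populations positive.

R* ≈ 236, C* ≈ 31, P* ≈ 8.85

From dP/dt = 0: 0.0115C* = 0.356, so C* = 31.
From dR/dt = 0: 1.45(1 - R*/374) = 0.0173·31, giving R* = 374·(1 - 0.369) = 236.
From dC/dt = 0: 0.00197·236 - 0.0577 = 0.046P*, so P* = 0.407/0.046 = 8.85.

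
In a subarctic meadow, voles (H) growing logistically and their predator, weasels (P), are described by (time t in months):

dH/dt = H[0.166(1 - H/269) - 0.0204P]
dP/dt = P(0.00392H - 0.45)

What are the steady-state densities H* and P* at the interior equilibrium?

From dP/dt = 0 with P > 0: 0.00392H* = 0.45, so H* = 115.
Substitute into dH/dt = 0: 0.166(1 - 115/269) = 0.0204P*.
The bracket is 0.573, giving P* = 0.0952/0.0204 = 4.66.

H* ≈ 115, P* ≈ 4.66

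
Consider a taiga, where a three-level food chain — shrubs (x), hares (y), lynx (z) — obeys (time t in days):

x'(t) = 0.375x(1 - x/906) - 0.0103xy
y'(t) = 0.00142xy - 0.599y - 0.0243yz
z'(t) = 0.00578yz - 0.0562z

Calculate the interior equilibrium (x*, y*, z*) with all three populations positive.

x* ≈ 664, y* ≈ 9.72, z* ≈ 14.2

From dz/dt = 0: 0.00578y* = 0.0562, so y* = 9.72.
From dx/dt = 0: 0.375(1 - x*/906) = 0.0103·9.72, giving x* = 906·(1 - 0.267) = 664.
From dy/dt = 0: 0.00142·664 - 0.599 = 0.0243z*, so z* = 0.344/0.0243 = 14.2.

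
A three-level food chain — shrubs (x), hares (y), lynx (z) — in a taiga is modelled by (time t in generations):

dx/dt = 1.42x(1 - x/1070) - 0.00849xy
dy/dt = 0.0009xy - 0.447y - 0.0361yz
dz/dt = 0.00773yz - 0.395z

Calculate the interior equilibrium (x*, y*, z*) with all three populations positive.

From dz/dt = 0: 0.00773y* = 0.395, so y* = 51.1.
From dx/dt = 0: 1.42(1 - x*/1070) = 0.00849·51.1, giving x* = 1070·(1 - 0.306) = 743.
From dy/dt = 0: 0.0009·743 - 0.447 = 0.0361z*, so z* = 0.222/0.0361 = 6.14.

x* ≈ 743, y* ≈ 51.1, z* ≈ 6.14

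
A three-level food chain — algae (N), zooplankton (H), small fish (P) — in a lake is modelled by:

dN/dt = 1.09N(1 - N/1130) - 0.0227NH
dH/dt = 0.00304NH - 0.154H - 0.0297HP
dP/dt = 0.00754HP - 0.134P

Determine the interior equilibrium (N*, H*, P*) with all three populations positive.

From dP/dt = 0: 0.00754H* = 0.134, so H* = 17.8.
From dN/dt = 0: 1.09(1 - N*/1130) = 0.0227·17.8, giving N* = 1130·(1 - 0.37) = 712.
From dH/dt = 0: 0.00304·712 - 0.154 = 0.0297P*, so P* = 2.01/0.0297 = 67.7.

N* ≈ 712, H* ≈ 17.8, P* ≈ 67.7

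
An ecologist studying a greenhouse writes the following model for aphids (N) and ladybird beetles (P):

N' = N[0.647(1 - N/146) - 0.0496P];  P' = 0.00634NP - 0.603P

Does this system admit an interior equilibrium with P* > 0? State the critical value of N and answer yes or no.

The predator equation gives dP/dt > 0 only when N > 0.603/0.00634 = 95.1.
Without the predator, N → K = 146. Since 146 > 95.1, the predator can invade and persist.

Threshold N = 95.1; K > 95.1, so yes, the predator persists.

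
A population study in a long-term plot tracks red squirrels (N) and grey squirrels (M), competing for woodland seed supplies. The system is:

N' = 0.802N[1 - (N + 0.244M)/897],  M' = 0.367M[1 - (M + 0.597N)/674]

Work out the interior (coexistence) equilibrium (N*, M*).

N* ≈ 857, M* ≈ 162

Setting both brackets to zero gives the nullclines N + 0.244M = 897 and 0.597N + M = 674.
Substituting M = 674 - 0.597N into the first: N(1 - 0.244·0.597) = 897 - 0.244·674.
So N* = 733/0.854 = 857, and then M* = 674 - 0.597·857 = 162.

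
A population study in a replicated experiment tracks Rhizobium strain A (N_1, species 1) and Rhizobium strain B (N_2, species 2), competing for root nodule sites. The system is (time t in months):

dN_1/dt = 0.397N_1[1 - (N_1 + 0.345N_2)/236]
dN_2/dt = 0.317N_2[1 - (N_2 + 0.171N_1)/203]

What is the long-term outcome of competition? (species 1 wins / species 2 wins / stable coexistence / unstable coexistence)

Compare the nullcline intercepts: K1/α12 = 236/0.345 = 684 > K2 = 203; K2/α21 = 203/0.171 = 1190 > K1 = 236.
Since both inequalities hold, each species can invade when rare, so the interior equilibrium is stable.

stable coexistence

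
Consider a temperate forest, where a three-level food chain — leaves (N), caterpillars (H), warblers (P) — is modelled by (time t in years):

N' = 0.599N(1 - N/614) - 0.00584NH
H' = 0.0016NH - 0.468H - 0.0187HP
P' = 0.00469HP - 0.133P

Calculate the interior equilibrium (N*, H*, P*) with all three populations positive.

From dP/dt = 0: 0.00469H* = 0.133, so H* = 28.4.
From dN/dt = 0: 0.599(1 - N*/614) = 0.00584·28.4, giving N* = 614·(1 - 0.276) = 444.
From dH/dt = 0: 0.0016·444 - 0.468 = 0.0187P*, so P* = 0.243/0.0187 = 13.

N* ≈ 444, H* ≈ 28.4, P* ≈ 13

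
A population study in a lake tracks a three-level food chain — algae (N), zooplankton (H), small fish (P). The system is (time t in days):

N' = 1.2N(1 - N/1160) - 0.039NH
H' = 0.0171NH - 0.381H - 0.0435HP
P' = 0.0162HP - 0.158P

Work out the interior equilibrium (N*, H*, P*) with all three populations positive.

N* ≈ 792, H* ≈ 9.75, P* ≈ 303

From dP/dt = 0: 0.0162H* = 0.158, so H* = 9.75.
From dN/dt = 0: 1.2(1 - N*/1160) = 0.039·9.75, giving N* = 1160·(1 - 0.317) = 792.
From dH/dt = 0: 0.0171·792 - 0.381 = 0.0435P*, so P* = 13.2/0.0435 = 303.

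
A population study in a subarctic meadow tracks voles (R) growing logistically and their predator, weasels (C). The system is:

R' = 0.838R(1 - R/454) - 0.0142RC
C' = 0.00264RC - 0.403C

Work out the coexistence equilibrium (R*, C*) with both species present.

From dC/dt = 0 with C > 0: 0.00264R* = 0.403, so R* = 153.
Substitute into dR/dt = 0: 0.838(1 - 153/454) = 0.0142C*.
The bracket is 0.664, giving C* = 0.556/0.0142 = 39.2.

R* ≈ 153, C* ≈ 39.2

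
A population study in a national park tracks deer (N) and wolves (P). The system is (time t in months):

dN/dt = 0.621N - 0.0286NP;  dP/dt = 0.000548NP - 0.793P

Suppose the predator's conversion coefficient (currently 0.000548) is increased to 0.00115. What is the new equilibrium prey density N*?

N* ≈ 690

At the interior fixed point, setting dP/dt = 0 with P > 0 fixes N* = (predator death rate)/(NP coefficient) — independent of the other coefficients.
With the change, N* = 0.793/0.00115 = 690; it falls from 1450.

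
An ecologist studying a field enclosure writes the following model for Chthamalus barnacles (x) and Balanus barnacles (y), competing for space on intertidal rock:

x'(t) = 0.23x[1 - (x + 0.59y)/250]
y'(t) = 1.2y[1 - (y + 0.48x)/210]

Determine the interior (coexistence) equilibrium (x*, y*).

x* ≈ 176, y* ≈ 126

Setting both brackets to zero gives the nullclines x + 0.59y = 250 and 0.48x + y = 210.
Substituting y = 210 - 0.48x into the first: x(1 - 0.59·0.48) = 250 - 0.59·210.
So x* = 126/0.717 = 176, and then y* = 210 - 0.48·176 = 126.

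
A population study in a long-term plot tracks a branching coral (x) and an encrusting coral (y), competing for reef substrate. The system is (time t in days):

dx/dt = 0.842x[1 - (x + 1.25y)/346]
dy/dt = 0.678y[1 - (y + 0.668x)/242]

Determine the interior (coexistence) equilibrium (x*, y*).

Setting both brackets to zero gives the nullclines x + 1.25y = 346 and 0.668x + y = 242.
Substituting y = 242 - 0.668x into the first: x(1 - 1.25·0.668) = 346 - 1.25·242.
So x* = 43.5/0.165 = 264, and then y* = 242 - 0.668·264 = 65.9.

x* ≈ 264, y* ≈ 65.9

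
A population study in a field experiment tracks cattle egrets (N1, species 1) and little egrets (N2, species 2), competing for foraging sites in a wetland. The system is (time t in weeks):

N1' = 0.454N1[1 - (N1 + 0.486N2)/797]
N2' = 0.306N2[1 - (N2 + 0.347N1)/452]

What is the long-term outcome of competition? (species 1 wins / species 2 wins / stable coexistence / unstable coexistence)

stable coexistence

Compare the nullcline intercepts: K1/α12 = 797/0.486 = 1640 > K2 = 452; K2/α21 = 452/0.347 = 1300 > K1 = 797.
Since both inequalities hold, each species can invade when rare, so the interior equilibrium is stable.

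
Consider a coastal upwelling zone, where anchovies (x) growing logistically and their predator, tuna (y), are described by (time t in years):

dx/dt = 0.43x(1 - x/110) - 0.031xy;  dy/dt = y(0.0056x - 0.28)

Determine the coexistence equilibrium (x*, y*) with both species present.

x* ≈ 50, y* ≈ 7.57

From dy/dt = 0 with y > 0: 0.0056x* = 0.28, so x* = 50.
Substitute into dx/dt = 0: 0.43(1 - 50/110) = 0.031y*.
The bracket is 0.545, giving y* = 0.235/0.031 = 7.57.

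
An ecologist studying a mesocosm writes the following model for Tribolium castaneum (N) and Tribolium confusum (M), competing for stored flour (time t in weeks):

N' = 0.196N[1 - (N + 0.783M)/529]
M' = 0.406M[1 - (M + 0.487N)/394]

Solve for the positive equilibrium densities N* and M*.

Setting both brackets to zero gives the nullclines N + 0.783M = 529 and 0.487N + M = 394.
Substituting M = 394 - 0.487N into the first: N(1 - 0.783·0.487) = 529 - 0.783·394.
So N* = 220/0.619 = 356, and then M* = 394 - 0.487·356 = 220.

N* ≈ 356, M* ≈ 220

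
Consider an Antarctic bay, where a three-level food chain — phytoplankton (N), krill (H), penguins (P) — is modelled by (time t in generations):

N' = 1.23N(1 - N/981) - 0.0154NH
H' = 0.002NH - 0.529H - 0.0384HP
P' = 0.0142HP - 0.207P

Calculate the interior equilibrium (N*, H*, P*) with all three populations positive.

N* ≈ 802, H* ≈ 14.6, P* ≈ 28

From dP/dt = 0: 0.0142H* = 0.207, so H* = 14.6.
From dN/dt = 0: 1.23(1 - N*/981) = 0.0154·14.6, giving N* = 981·(1 - 0.183) = 802.
From dH/dt = 0: 0.002·802 - 0.529 = 0.0384P*, so P* = 1.07/0.0384 = 28.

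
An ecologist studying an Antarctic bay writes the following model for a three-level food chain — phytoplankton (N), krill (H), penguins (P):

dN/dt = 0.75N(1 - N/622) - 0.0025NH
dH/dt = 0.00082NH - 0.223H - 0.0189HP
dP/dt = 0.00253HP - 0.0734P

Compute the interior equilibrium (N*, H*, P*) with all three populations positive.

From dP/dt = 0: 0.00253H* = 0.0734, so H* = 29.
From dN/dt = 0: 0.75(1 - N*/622) = 0.0025·29, giving N* = 622·(1 - 0.0967) = 562.
From dH/dt = 0: 0.00082·562 - 0.223 = 0.0189P*, so P* = 0.238/0.0189 = 12.6.

N* ≈ 562, H* ≈ 29, P* ≈ 12.6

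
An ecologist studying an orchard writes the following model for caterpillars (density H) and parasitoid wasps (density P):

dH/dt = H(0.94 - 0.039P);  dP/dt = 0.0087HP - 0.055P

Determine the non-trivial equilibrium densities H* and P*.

H* ≈ 6.32, P* ≈ 24.1

Set dP/dt = 0 with P > 0: 0.0087H - 0.055 = 0, so H* = 0.055/0.0087 = 6.32.
Set dH/dt = 0 with H > 0: 0.94 - 0.039P = 0, so P* = 0.94/0.039 = 24.1.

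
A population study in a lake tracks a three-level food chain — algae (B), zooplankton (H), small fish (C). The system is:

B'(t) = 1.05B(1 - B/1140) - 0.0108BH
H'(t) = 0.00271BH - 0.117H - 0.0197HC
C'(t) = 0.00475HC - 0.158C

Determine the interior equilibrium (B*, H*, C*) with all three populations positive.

From dC/dt = 0: 0.00475H* = 0.158, so H* = 33.3.
From dB/dt = 0: 1.05(1 - B*/1140) = 0.0108·33.3, giving B* = 1140·(1 - 0.342) = 750.
From dH/dt = 0: 0.00271·750 - 0.117 = 0.0197C*, so C* = 1.92/0.0197 = 97.2.

B* ≈ 750, H* ≈ 33.3, C* ≈ 97.2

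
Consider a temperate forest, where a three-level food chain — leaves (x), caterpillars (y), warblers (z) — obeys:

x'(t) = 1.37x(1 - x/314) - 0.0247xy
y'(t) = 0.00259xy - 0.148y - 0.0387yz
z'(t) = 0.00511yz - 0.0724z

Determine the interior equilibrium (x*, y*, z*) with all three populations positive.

x* ≈ 234, y* ≈ 14.2, z* ≈ 11.8

From dz/dt = 0: 0.00511y* = 0.0724, so y* = 14.2.
From dx/dt = 0: 1.37(1 - x*/314) = 0.0247·14.2, giving x* = 314·(1 - 0.255) = 234.
From dy/dt = 0: 0.00259·234 - 0.148 = 0.0387z*, so z* = 0.458/0.0387 = 11.8.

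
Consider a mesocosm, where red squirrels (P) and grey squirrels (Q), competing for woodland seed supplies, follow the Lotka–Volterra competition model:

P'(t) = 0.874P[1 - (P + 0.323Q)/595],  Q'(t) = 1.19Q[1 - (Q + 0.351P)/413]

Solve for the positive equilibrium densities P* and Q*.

P* ≈ 521, Q* ≈ 230

Setting both brackets to zero gives the nullclines P + 0.323Q = 595 and 0.351P + Q = 413.
Substituting Q = 413 - 0.351P into the first: P(1 - 0.323·0.351) = 595 - 0.323·413.
So P* = 462/0.887 = 521, and then Q* = 413 - 0.351·521 = 230.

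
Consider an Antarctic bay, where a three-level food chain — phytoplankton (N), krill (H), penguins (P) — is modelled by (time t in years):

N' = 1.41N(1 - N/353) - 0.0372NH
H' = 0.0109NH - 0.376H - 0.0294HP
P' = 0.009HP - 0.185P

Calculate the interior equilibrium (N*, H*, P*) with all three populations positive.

N* ≈ 162, H* ≈ 20.6, P* ≈ 47.1

From dP/dt = 0: 0.009H* = 0.185, so H* = 20.6.
From dN/dt = 0: 1.41(1 - N*/353) = 0.0372·20.6, giving N* = 353·(1 - 0.542) = 162.
From dH/dt = 0: 0.0109·162 - 0.376 = 0.0294P*, so P* = 1.39/0.0294 = 47.1.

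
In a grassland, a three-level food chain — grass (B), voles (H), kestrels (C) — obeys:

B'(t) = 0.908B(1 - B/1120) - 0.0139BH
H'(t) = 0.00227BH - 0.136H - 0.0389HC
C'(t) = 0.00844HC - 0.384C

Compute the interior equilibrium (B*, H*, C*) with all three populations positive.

B* ≈ 340, H* ≈ 45.5, C* ≈ 16.3

From dC/dt = 0: 0.00844H* = 0.384, so H* = 45.5.
From dB/dt = 0: 0.908(1 - B*/1120) = 0.0139·45.5, giving B* = 1120·(1 - 0.696) = 340.
From dH/dt = 0: 0.00227·340 - 0.136 = 0.0389C*, so C* = 0.636/0.0389 = 16.3.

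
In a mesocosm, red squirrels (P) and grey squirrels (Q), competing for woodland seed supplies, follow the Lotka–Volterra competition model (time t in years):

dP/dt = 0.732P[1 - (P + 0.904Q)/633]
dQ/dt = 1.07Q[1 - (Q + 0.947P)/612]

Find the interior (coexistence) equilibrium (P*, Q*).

P* ≈ 554, Q* ≈ 87.2

Setting both brackets to zero gives the nullclines P + 0.904Q = 633 and 0.947P + Q = 612.
Substituting Q = 612 - 0.947P into the first: P(1 - 0.904·0.947) = 633 - 0.904·612.
So P* = 79.8/0.144 = 554, and then Q* = 612 - 0.947·554 = 87.2.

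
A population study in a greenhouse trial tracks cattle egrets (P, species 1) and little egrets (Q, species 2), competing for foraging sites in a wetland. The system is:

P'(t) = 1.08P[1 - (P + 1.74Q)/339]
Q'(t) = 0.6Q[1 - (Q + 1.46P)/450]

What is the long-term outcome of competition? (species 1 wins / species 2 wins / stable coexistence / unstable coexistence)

unstable coexistence (outcome depends on initial conditions)

Compare the nullcline intercepts: K1/α12 = 339/1.74 = 195 < K2 = 450; K2/α21 = 450/1.46 = 308 < K1 = 339.
Since both are reversed, neither can invade when rare; the interior point is a saddle.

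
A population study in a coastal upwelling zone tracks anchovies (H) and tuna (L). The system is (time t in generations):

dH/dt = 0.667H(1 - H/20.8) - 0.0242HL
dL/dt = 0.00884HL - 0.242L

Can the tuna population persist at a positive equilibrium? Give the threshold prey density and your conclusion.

The predator equation gives dL/dt > 0 only when H > 0.242/0.00884 = 27.4.
Without the predator, H → K = 20.8. Since 20.8 < 27.4, the predator cannot invade.

Threshold H = 27.4; K < 27.4, so no, the predator goes extinct.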